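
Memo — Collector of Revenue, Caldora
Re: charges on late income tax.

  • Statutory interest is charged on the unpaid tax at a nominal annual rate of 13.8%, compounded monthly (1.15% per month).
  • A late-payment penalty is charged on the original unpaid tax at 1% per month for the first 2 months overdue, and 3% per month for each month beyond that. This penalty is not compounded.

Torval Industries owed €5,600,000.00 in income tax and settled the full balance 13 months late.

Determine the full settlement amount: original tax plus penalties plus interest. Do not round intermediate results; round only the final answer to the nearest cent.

Penalty, months 1–2: 2 × 1% × €5,600,000.00 = €112,000.00
Penalty, months 3–13: 11 × 3% × €5,600,000.00 = €1,848,000.00
Interest: €5,600,000.00 × ((1 + 0.0115)^13 − 1) = €5,600,000.00 × 0.1602632… = €897,474.1357…
Total = €5,600,000.00 + €1,960,000.0000 + €897,474.1357… = €8,457,474.14

€8,457,474.14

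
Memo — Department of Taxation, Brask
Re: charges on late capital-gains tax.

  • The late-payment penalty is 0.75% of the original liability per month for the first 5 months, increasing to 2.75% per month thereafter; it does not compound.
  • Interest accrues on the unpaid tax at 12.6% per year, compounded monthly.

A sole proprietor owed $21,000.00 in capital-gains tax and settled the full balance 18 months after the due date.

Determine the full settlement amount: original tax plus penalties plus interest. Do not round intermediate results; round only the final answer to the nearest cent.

Penalty, months 1–5: 5 × 0.75% × $21,000.00 = $787.50
Penalty, months 6–18: 13 × 2.75% × $21,000.00 = $7,507.50
Interest (12.6%/yr ÷ 12 = 1.05%/month): $21,000.00 × ((1 + 0.0105)^18 − 1) = $4,343.8749…
Total = $21,000.00 + $8,295.0000 + $4,343.8749… = $33,638.87

$33,638.87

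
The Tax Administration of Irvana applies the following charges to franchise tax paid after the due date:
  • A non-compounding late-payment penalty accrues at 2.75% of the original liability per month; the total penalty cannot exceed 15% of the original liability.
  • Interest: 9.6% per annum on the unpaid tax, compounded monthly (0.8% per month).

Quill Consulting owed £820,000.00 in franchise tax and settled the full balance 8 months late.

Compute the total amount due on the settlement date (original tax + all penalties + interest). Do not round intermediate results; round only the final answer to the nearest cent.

Penalty (uncapped): 8 × 2.75% × £820,000.00 = £180,400.00; cap = 15% × £820,000.00 = £123,000.00 → penalty = £123,000.00
Interest: £820,000.00 × ((1 + 0.008)^8 − 1) = £820,000.00 × 0.0658210… = £53,973.1877…
Total = £820,000.00 + £123,000.0000 + £53,973.1877… = £996,973.19

£996,973.19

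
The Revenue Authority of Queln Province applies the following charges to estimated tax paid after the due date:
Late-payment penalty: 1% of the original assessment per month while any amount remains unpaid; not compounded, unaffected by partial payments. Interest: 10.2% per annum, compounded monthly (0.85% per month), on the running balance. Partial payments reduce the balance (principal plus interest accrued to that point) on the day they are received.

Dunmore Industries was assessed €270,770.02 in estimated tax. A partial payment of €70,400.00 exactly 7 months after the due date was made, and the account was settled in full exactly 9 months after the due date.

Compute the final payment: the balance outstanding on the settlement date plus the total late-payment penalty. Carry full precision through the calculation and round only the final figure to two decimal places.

Balance at month 7: €270,770.0200 × (1 + 0.0085)^7 = €287,297.5318…
After €70,400.00 payment: €287,297.5318… − €70,400.00 = €216,897.5318…
Balance at month 9: €216,897.5318… × (1 + 0.0085)^2 = €220,600.4606…
Penalty: 9 × 1% × €270,770.02 = €24,369.30…
Final settlement = outstanding balance + penalty = €220,600.4606… + €24,369.30… = €244,969.76

€244,969.76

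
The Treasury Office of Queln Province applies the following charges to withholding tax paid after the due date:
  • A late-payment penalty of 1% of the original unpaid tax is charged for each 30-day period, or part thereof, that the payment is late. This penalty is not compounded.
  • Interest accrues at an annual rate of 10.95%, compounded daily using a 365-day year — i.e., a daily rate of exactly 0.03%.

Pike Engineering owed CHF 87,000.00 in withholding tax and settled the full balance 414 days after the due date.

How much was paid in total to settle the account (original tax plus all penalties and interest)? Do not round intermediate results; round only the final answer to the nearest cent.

CHF 110,683.25

Penalty periods: ⌈414/30⌉ = 14; penalty = 14 × 1% × CHF 87,000.00 = CHF 12,180.00
Interest: CHF 87,000.00 × ((1 + 0.0003)^414 − 1) = CHF 87,000.00 × 0.13222121… = CHF 11,503.2451…
Total = CHF 87,000.00 + CHF 12,180.0000 + CHF 11,503.2451… = CHF 110,683.25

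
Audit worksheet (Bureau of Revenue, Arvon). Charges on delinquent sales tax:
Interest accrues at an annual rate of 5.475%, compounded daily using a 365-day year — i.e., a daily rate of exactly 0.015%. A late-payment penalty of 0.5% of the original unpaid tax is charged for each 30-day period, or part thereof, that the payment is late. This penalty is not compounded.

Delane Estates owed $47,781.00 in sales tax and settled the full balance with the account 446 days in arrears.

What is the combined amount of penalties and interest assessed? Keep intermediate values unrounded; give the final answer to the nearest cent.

Penalty periods: ⌈446/30⌉ = 15; penalty = 15 × 0.5% × $47,781.00 = $3,583.58…
Interest: $47,781.00 × ((1 + 0.00015)^446 − 1) = $47,781.00 × 0.06918319… = $3,305.6420…
Penalties + interest = $3,583.5750 + $3,305.6420… = $6,889.22

$6,889.22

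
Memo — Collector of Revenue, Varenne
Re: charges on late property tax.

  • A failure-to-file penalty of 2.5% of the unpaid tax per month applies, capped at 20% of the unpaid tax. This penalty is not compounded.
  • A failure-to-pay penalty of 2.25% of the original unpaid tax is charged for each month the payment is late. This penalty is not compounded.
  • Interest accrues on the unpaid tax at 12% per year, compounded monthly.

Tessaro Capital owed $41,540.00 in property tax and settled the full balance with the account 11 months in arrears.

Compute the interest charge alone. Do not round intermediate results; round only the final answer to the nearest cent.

Interest (12%/yr ÷ 12 = 1%/month): $41,540.00 × ((1 + 0.01)^11 − 1) = $4,804.8631…

$4,804.86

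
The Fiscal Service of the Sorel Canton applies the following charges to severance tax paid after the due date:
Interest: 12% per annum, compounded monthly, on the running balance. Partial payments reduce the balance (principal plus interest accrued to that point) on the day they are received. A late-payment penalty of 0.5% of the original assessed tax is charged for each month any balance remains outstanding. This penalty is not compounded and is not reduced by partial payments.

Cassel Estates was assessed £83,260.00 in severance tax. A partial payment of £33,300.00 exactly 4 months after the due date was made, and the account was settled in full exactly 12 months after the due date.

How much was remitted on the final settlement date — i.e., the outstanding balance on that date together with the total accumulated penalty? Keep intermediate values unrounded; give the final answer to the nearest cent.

Monthly rate = 12% ÷ 12 = 1%
Balance at month 4: £83,260.0000 × (1 + 0.01)^4 = £86,640.6899…
After £33,300.00 payment: £86,640.6899… − £33,300.00 = £53,340.6899…
Balance at month 12: £53,340.6899… × (1 + 0.01)^8 = £57,760.3237…
Penalty: 12 × 0.5% × £83,260.00 = £4,995.60
Final settlement = outstanding balance + penalty = £57,760.3237… + £4,995.60 = £62,755.92

£62,755.92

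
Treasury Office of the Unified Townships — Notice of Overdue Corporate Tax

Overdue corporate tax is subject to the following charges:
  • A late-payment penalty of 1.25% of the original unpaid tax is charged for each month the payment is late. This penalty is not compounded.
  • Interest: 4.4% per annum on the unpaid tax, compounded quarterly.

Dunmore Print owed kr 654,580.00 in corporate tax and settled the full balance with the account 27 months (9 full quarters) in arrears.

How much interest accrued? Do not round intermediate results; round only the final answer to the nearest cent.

Interest (4.4%/yr ÷ 4 = 1.1%/quarter): kr 654,580.00 × ((1 + 0.011)^9 − 1) = kr 67,729.1761…

kr 67,729.18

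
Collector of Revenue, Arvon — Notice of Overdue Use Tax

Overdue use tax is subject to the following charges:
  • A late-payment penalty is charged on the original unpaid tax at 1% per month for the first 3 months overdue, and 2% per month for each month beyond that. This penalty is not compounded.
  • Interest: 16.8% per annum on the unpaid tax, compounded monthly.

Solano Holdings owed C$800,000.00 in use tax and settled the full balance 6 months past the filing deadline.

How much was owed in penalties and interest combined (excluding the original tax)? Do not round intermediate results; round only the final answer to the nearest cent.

Penalty, months 1–3: 3 × 1% × C$800,000.00 = C$24,000.00
Penalty, months 4–6: 3 × 2% × C$800,000.00 = C$48,000.00
Interest (16.8%/yr ÷ 12 = 1.4%/month): C$800,000.00 × ((1 + 0.014)^6 − 1) = C$69,596.3676…
Penalties + interest = C$72,000.0000 + C$69,596.3676… = C$141,596.37

C$141,596.37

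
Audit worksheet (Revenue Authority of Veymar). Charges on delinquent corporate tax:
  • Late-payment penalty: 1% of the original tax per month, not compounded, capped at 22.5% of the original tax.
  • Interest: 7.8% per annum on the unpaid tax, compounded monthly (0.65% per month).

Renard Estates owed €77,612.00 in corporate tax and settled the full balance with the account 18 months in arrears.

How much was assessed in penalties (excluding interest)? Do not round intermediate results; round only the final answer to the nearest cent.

Penalty: 18 × 1% × €77,612.00 = €13,970.16 (below the 22.5% cap of €17,462.70)

€13,970.16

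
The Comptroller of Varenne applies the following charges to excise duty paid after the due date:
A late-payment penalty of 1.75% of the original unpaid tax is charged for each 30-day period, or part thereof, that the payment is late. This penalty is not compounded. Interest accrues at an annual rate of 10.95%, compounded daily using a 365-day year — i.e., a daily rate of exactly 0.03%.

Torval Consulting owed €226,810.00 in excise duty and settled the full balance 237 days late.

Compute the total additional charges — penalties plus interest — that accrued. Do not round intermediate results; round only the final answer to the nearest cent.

Penalty periods: ⌈237/30⌉ = 8; penalty = 8 × 1.75% × €226,810.00 = €31,753.40
Interest: €226,810.00 × ((1 + 0.0003)^237 − 1) = €226,810.00 × 0.07367714… = €16,710.7123…
Penalties + interest = €31,753.4000 + €16,710.7123… = €48,464.11

€48,464.11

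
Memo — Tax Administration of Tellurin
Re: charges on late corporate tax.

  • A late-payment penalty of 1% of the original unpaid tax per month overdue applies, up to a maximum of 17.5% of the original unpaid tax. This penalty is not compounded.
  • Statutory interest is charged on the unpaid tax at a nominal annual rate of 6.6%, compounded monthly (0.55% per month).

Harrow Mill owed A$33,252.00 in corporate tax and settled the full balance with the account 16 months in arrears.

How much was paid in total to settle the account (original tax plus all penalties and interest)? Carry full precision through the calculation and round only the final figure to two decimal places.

A$41,622.35

Penalty: 16 × 1% × A$33,252.00 = A$5,320.32 (below the 17.5% cap of A$5,819.10)
Interest: A$33,252.00 × ((1 + 0.0055)^16 − 1) = A$33,252.00 × 0.0917249… = A$3,050.0350…
Total = A$33,252.00 + A$5,320.3200 + A$3,050.0350… = A$41,622.35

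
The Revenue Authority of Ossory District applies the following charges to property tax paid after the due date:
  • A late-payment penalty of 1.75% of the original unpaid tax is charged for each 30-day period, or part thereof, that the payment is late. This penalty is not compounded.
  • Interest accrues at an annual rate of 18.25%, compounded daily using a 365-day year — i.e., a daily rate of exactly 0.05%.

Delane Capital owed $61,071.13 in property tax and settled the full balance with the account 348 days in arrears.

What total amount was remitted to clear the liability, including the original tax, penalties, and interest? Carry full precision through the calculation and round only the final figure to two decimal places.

$85,499.82

Penalty periods: ⌈348/30⌉ = 12; penalty = 12 × 1.75% × $61,071.13 = $12,824.94…
Interest: $61,071.13 × ((1 + 0.0005)^348 − 1) = $61,071.13 × 0.19000382… = $11,603.7478…
Total = $61,071.13 + $12,824.9373 + $11,603.7478… = $85,499.82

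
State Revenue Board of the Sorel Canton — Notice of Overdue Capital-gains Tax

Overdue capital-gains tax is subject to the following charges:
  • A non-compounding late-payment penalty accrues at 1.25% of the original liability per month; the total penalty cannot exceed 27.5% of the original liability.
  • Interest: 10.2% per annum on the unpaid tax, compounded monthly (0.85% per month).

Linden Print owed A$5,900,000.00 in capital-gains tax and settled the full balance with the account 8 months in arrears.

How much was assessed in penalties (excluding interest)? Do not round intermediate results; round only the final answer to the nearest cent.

Penalty: 8 × 1.25% × A$5,900,000.00 = A$590,000.00 (below the 27.5% cap of A$1,622,500.00)

A$590,000.00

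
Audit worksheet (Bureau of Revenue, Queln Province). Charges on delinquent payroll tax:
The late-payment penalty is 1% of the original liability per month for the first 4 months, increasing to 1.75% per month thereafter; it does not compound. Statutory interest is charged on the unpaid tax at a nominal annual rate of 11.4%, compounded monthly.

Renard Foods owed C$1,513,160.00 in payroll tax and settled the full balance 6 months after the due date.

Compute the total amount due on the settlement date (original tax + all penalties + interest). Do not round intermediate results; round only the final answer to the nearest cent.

Penalty, months 1–4: 4 × 1% × C$1,513,160.00 = C$60,526.40
Penalty, months 5–6: 2 × 1.75% × C$1,513,160.00 = C$52,960.60
Interest (11.4%/yr ÷ 12 = 0.95%/month): C$1,513,160.00 × ((1 + 0.0095)^6 − 1) = C$88,324.6928…
Total = C$1,513,160.00 + C$113,487.0000 + C$88,324.6928… = C$1,714,971.69

C$1,714,971.69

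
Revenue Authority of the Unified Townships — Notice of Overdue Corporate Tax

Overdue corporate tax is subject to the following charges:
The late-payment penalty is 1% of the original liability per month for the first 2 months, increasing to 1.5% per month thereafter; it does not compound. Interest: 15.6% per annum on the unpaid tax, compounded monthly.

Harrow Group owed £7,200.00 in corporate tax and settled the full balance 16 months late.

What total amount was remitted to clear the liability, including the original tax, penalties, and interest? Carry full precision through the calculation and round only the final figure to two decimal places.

Penalty, months 1–2: 2 × 1% × £7,200.00 = £144.00
Penalty, months 3–16: 14 × 1.5% × £7,200.00 = £1,512.00
Interest (15.6%/yr ÷ 12 = 1.3%/month): £7,200.00 × ((1 + 0.013)^16 − 1) = £1,652.8605…
Total = £7,200.00 + £1,656.0000 + £1,652.8605… = £10,508.86

£10,508.86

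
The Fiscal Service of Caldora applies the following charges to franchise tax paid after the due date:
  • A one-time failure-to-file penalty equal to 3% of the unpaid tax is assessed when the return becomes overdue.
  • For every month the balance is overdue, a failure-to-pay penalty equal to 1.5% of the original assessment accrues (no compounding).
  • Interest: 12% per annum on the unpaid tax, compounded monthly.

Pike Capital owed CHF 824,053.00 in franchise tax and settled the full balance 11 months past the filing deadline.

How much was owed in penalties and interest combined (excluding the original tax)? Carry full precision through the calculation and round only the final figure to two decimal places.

Failure-to-file penalty: 3% × CHF 824,053.00 = CHF 24,721.59
Failure-to-pay penalty: 11 × 1.5% × CHF 824,053.00 = CHF 135,968.75…
Interest (12%/yr ÷ 12 = 1%/month): CHF 824,053.00 × ((1 + 0.01)^11 − 1) = CHF 95,316.8481…
Penalties + interest = CHF 160,690.3350 + CHF 95,316.8481… = CHF 256,007.18

CHF 256,007.18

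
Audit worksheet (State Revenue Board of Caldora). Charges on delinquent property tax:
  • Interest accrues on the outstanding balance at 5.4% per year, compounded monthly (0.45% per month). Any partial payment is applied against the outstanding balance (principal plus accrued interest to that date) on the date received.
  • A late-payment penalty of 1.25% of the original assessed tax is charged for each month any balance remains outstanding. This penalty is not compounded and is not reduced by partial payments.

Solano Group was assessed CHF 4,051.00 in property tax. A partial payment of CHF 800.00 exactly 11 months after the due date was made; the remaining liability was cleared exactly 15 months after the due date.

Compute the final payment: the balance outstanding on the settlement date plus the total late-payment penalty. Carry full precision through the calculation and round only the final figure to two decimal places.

Balance at month 11: CHF 4,051.0000 × (1 + 0.0045)^11 = CHF 4,256.0978…
After CHF 800.00 payment: CHF 4,256.0978… − CHF 800.00 = CHF 3,456.0978…
Balance at month 15: CHF 3,456.0978… × (1 + 0.0045)^4 = CHF 3,518.7287…
Penalty: 15 × 1.25% × CHF 4,051.00 = CHF 759.56…
Final settlement = outstanding balance + penalty = CHF 3,518.7287… + CHF 759.56… = CHF 4,278.29

CHF 4,278.29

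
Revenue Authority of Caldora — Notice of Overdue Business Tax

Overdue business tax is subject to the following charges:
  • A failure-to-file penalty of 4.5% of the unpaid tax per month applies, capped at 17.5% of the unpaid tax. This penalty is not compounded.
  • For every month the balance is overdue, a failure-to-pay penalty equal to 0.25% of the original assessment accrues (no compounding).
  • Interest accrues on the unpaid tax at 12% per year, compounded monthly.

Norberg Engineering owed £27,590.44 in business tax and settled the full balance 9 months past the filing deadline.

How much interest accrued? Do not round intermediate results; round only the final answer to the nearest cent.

£2,584.82

Interest (12%/yr ÷ 12 = 1%/month): £27,590.44 × ((1 + 0.01)^9 − 1) = £2,584.8179…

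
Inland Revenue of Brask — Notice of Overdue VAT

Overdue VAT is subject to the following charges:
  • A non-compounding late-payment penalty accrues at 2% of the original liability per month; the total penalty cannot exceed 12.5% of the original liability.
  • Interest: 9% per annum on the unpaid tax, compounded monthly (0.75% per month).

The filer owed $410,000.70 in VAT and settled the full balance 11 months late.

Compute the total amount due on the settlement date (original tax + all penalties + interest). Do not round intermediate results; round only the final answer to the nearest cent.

Penalty (uncapped): 11 × 2% × $410,000.70 = $90,200.15…; cap = 12.5% × $410,000.70 = $51,250.09… → penalty = $51,250.09…
Interest: $410,000.70 × ((1 + 0.0075)^11 − 1) = $410,000.70 × 0.0856644… = $35,122.4699…
Total = $410,000.70 + $51,250.0875 + $35,122.4699… = $496,373.26

$496,373.26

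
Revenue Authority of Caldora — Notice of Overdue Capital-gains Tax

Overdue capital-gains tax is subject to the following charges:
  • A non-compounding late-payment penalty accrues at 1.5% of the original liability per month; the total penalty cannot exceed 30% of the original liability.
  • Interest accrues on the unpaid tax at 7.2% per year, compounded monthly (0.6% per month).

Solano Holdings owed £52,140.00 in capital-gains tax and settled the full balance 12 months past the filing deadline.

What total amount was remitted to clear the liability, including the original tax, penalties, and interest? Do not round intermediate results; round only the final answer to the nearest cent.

Penalty: 12 × 1.5% × £52,140.00 = £9,385.20 (below the 30% cap of £15,642.00)
Interest: £52,140.00 × ((1 + 0.006)^12 − 1) = £52,140.00 × 0.0744242… = £3,880.4761…
Total = £52,140.00 + £9,385.2000 + £3,880.4761… = £65,405.68

£65,405.68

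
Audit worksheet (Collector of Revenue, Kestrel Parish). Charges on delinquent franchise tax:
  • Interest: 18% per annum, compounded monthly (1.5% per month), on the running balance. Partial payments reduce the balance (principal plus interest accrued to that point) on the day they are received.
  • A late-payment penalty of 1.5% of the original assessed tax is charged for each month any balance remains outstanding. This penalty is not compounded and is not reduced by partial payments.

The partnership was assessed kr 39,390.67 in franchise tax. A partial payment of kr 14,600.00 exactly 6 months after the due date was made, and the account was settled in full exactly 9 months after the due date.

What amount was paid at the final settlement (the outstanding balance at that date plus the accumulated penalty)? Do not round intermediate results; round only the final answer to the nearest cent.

kr 35,089.73

Balance at month 6: kr 39,390.6700 × (1 + 0.015)^6 = kr 43,071.4628…
After kr 14,600.00 payment: kr 43,071.4628… − kr 14,600.00 = kr 28,471.4628…
Balance at month 9: kr 28,471.4628… × (1 + 0.015)^3 = kr 29,771.9929…
Penalty: 9 × 1.5% × kr 39,390.67 = kr 5,317.74…
Final settlement = outstanding balance + penalty = kr 29,771.9929… + kr 5,317.74… = kr 35,089.73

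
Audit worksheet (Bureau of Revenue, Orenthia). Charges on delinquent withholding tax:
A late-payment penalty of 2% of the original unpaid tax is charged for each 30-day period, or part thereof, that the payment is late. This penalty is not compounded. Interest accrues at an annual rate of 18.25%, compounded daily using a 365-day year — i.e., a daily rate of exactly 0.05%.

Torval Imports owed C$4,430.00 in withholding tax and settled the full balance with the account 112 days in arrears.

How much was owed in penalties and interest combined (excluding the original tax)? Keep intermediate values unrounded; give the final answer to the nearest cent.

Penalty periods: ⌈112/30⌉ = 4; penalty = 4 × 2% × C$4,430.00 = C$354.40
Interest: C$4,430.00 × ((1 + 0.0005)^112 − 1) = C$4,430.00 × 0.05758288… = C$255.0922…
Penalties + interest = C$354.4000 + C$255.0922… = C$609.49

C$609.49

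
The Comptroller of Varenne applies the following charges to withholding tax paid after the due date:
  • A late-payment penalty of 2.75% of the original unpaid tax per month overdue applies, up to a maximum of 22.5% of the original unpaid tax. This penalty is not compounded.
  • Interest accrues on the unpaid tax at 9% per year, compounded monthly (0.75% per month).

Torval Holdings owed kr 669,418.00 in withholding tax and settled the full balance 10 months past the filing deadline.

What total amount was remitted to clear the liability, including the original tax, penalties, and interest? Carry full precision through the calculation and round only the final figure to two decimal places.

Penalty (uncapped): 10 × 2.75% × kr 669,418.00 = kr 184,089.95; cap = 22.5% × kr 669,418.00 = kr 150,619.05 → penalty = kr 150,619.05
Interest: kr 669,418.00 × ((1 + 0.0075)^10 − 1) = kr 669,418.00 × 0.0775825… = kr 51,935.1524…
Total = kr 669,418.00 + kr 150,619.0500 + kr 51,935.1524… = kr 871,972.20

kr 871,972.20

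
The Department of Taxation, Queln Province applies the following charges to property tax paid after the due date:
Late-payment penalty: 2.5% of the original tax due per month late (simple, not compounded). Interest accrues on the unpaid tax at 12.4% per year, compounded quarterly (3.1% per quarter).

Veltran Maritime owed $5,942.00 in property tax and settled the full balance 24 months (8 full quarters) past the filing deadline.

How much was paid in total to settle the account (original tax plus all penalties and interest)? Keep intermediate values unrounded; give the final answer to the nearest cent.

$11,151.01

Late-payment penalty = 2.5% × $5,942.00 × 24 mo = $3,565.20
Interest: $5,942.00 × ((1 + 0.031)^8 − 1) = $5,942.00 × 0.2766426… = $1,643.8102…
Total = $5,942.00 + $3,565.2000 + $1,643.8102… = $11,151.01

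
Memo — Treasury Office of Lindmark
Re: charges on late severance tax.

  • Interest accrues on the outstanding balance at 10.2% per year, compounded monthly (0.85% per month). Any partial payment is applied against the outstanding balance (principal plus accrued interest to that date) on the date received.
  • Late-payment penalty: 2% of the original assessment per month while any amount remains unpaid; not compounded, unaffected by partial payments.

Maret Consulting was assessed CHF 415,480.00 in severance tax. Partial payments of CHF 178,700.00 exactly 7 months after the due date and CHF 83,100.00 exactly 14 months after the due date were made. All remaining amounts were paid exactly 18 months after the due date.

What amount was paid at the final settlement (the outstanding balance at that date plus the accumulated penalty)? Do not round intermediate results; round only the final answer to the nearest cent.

Balance at month 7: CHF 415,480.0000 × (1 + 0.0085)^7 = CHF 440,840.4538…
After CHF 178,700.00 payment: CHF 440,840.4538… − CHF 178,700.00 = CHF 262,140.4538…
Balance at month 14: CHF 262,140.4538… × (1 + 0.0085)^7 = CHF 278,141.2261…
After CHF 83,100.00 payment: CHF 278,141.2261… − CHF 83,100.00 = CHF 195,041.2261…
Balance at month 18: CHF 195,041.2261… × (1 + 0.0085)^4 = CHF 201,757.6583…
Penalty: 18 × 2% × CHF 415,480.00 = CHF 149,572.80
Final settlement = outstanding balance + penalty = CHF 201,757.6583… + CHF 149,572.80 = CHF 351,330.46

CHF 351,330.46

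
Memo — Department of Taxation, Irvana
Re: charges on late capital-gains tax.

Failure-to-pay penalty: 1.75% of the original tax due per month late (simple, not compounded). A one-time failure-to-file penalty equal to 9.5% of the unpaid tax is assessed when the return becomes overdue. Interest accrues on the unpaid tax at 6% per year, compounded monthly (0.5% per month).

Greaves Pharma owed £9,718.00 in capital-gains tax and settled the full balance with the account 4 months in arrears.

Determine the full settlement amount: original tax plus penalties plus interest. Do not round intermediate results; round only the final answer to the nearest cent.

£11,517.29

Failure-to-file penalty: 9.5% × £9,718.00 = £923.21
Failure-to-pay penalty = 1.75% × £9,718.00 × 4 mo = £680.26
Interest: £9,718.00 × ((1 + 0.005)^4 − 1) = £9,718.00 × 0.0201505… = £195.8226…
Total = £9,718.00 + £1,603.4700 + £195.8226… = £11,517.29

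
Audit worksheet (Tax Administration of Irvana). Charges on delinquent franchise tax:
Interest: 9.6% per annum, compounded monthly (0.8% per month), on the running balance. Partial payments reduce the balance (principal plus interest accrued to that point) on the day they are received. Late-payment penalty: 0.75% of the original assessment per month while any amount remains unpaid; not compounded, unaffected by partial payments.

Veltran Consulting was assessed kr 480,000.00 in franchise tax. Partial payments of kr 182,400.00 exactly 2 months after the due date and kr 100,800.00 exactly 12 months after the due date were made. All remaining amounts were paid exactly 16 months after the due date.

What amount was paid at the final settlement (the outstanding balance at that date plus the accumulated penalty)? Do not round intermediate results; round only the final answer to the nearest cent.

kr 294,877.31

Balance at month 2: kr 480,000.0000 × (1 + 0.008)^2 = kr 487,710.7200
After kr 182,400.00 payment: kr 487,710.7200 − kr 182,400.00 = kr 305,310.7200
Balance at month 12: kr 305,310.7200 × (1 + 0.008)^10 = kr 330,633.8959…
After kr 100,800.00 payment: kr 330,633.8959… − kr 100,800.00 = kr 229,833.8959…
Balance at month 16: kr 229,833.8959… × (1 + 0.008)^4 = kr 237,277.3084…
Penalty: 16 × 0.75% × kr 480,000.00 = kr 57,600.00
Final settlement = outstanding balance + penalty = kr 237,277.3084… + kr 57,600.00 = kr 294,877.31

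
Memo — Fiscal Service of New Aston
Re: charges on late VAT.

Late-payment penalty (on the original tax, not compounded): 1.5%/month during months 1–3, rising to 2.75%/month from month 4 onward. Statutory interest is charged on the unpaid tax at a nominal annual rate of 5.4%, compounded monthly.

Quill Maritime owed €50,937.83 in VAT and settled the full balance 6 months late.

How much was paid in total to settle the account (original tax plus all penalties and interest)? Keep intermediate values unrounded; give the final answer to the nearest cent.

Penalty, months 1–3: 3 × 1.5% × €50,937.83 = €2,292.20…
Penalty, months 4–6: 3 × 2.75% × €50,937.83 = €4,202.37…
Interest (5.4%/yr ÷ 12 = 0.45%/month): €50,937.83 × ((1 + 0.0045)^6 − 1) = €1,390.8869…
Total = €50,937.83 + €6,494.5733… + €1,390.8869… = €58,823.29

€58,823.29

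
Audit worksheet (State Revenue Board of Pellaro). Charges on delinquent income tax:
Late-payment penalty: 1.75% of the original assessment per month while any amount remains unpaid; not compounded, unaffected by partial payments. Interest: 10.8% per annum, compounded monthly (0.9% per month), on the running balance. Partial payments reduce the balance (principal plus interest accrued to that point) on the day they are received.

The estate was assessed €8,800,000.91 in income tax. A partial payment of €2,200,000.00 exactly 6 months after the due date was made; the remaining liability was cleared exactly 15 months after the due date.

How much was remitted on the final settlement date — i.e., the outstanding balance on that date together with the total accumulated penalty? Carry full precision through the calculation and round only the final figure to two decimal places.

Balance at month 6: €8,800,000.9100 × (1 + 0.009)^6 = €9,286,022.1334…
After €2,200,000.00 payment: €9,286,022.1334… − €2,200,000.00 = €7,086,022.1334…
Balance at month 15: €7,086,022.1334… × (1 + 0.009)^9 = €7,681,092.5974…
Penalty: 15 × 1.75% × €8,800,000.91 = €2,310,000.24…
Final settlement = outstanding balance + penalty = €7,681,092.5974… + €2,310,000.24… = €9,991,092.84

€9,991,092.84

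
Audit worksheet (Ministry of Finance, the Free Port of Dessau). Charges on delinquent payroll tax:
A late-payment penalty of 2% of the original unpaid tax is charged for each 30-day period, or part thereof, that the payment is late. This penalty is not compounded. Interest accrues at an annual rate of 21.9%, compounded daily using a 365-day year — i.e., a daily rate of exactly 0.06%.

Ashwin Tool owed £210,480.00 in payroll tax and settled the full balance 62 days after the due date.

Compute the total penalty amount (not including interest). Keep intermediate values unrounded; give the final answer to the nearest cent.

£12,628.80

Penalty periods: ⌈62/30⌉ = 3; penalty = 3 × 2% × £210,480.00 = £12,628.80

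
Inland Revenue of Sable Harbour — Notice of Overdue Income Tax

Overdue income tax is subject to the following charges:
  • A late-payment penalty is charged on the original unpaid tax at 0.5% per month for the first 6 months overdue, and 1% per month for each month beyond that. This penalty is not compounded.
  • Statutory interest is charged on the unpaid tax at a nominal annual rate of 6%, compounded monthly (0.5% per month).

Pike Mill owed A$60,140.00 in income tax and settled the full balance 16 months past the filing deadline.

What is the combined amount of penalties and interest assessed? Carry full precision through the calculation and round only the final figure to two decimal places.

A$12,814.10

Penalty, months 1–6: 6 × 0.5% × A$60,140.00 = A$1,804.20
Penalty, months 7–16: 10 × 1% × A$60,140.00 = A$6,014.00
Interest: A$60,140.00 × ((1 + 0.005)^16 − 1) = A$60,140.00 × 0.0830712… = A$4,995.8990…
Penalties + interest = A$7,818.2000 + A$4,995.8990… = A$12,814.10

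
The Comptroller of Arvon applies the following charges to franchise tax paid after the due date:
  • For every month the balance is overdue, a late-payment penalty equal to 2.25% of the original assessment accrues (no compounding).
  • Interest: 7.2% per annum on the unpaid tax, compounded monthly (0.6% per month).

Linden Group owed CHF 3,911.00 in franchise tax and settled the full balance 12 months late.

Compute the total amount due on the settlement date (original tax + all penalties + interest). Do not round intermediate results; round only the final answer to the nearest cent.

Late-payment penalty: 12 × 2.25% × CHF 3,911.00 = CHF 1,055.97
Interest: CHF 3,911.00 × ((1 + 0.006)^12 − 1) = CHF 3,911.00 × 0.0744242… = CHF 291.0729…
Total = CHF 3,911.00 + CHF 1,055.9700 + CHF 291.0729… = CHF 5,258.04

CHF 5,258.04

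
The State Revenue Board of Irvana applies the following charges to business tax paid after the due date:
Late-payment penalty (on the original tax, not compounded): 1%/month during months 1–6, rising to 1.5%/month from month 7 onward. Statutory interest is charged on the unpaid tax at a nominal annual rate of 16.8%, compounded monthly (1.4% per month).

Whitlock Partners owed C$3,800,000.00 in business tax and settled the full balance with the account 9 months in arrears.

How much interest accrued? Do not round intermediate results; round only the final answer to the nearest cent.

C$506,507.34

Interest: C$3,800,000.00 × ((1 + 0.014)^9 − 1) = C$3,800,000.00 × 0.1332914… = C$506,507.3383…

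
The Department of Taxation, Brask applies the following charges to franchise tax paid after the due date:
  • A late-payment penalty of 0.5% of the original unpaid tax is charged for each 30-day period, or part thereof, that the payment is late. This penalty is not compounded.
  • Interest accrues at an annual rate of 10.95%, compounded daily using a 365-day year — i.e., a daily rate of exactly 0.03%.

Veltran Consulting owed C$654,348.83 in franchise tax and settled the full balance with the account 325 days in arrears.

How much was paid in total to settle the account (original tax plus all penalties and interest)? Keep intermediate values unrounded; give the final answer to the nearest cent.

C$757,340.27

Penalty periods: ⌈325/30⌉ = 11; penalty = 11 × 0.5% × C$654,348.83 = C$35,989.19…
Interest: C$654,348.83 × ((1 + 0.0003)^325 − 1) = C$654,348.83 × 0.10239532… = C$67,002.2592…
Total = C$654,348.83 + C$35,989.1857… + C$67,002.2592… = C$757,340.27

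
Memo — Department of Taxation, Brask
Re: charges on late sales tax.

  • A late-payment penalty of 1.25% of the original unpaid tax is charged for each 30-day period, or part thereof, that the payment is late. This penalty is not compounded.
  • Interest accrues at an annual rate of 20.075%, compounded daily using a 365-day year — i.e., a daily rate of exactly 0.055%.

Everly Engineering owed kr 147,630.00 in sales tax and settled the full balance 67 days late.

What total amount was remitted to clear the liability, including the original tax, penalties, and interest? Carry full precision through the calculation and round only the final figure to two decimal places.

Penalty periods: ⌈67/30⌉ = 3; penalty = 3 × 1.25% × kr 147,630.00 = kr 5,536.13…
Interest: kr 147,630.00 × ((1 + 0.00055)^67 − 1) = kr 147,630.00 × 0.03752687… = kr 5,540.0916…
Total = kr 147,630.00 + kr 5,536.1250 + kr 5,540.0916… = kr 158,706.22

kr 158,706.22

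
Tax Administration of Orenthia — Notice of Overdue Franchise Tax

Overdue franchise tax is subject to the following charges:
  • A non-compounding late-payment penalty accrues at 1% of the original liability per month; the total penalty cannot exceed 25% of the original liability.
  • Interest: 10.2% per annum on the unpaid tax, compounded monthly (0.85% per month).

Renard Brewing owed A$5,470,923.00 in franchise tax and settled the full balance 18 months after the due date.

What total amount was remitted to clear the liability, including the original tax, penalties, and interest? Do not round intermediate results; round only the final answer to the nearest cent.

Penalty: 18 × 1% × A$5,470,923.00 = A$984,766.14 (below the 25% cap of A$1,367,730.75)
Interest: A$5,470,923.00 × ((1 + 0.0085)^18 − 1) = A$5,470,923.00 × 0.1645717… = A$900,359.2993…
Total = A$5,470,923.00 + A$984,766.1400 + A$900,359.2993… = A$7,356,048.44

A$7,356,048.44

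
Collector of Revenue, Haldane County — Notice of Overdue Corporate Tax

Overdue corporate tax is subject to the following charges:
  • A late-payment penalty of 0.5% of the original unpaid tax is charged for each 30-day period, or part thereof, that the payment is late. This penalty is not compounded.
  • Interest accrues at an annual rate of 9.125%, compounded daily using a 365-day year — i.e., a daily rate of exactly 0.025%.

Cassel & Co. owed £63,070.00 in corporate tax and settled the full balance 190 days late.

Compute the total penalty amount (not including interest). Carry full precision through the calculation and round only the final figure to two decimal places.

£2,207.45

Penalty periods: ⌈190/30⌉ = 7; penalty = 7 × 0.5% × £63,070.00 = £2,207.45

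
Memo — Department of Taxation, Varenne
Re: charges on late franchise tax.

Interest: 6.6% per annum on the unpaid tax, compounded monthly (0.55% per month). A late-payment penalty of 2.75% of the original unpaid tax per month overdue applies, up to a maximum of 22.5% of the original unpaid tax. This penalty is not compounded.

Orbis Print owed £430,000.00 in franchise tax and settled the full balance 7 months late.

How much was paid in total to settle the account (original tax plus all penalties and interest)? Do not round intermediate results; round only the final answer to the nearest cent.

£529,605.68

Penalty: 7 × 2.75% × £430,000.00 = £82,775.00 (below the 22.5% cap of £96,750.00)
Interest: £430,000.00 × ((1 + 0.0055)^7 − 1) = £430,000.00 × 0.0391411… = £16,830.6753…
Total = £430,000.00 + £82,775.0000 + £16,830.6753… = £529,605.68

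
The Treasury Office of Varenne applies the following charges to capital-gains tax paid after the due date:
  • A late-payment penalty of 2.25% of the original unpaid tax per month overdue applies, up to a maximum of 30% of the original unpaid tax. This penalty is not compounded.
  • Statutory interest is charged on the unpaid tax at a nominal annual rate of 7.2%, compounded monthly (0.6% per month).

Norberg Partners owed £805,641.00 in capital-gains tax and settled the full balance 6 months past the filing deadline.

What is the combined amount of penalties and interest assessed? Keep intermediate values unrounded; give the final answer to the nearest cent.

Penalty: 6 × 2.25% × £805,641.00 = £108,761.54… (below the 30% cap of £241,692.30)
Interest: £805,641.00 × ((1 + 0.006)^6 − 1) = £805,641.00 × 0.0365443… = £29,441.6182…
Penalties + interest = £108,761.5350 + £29,441.6182… = £138,203.15

£138,203.15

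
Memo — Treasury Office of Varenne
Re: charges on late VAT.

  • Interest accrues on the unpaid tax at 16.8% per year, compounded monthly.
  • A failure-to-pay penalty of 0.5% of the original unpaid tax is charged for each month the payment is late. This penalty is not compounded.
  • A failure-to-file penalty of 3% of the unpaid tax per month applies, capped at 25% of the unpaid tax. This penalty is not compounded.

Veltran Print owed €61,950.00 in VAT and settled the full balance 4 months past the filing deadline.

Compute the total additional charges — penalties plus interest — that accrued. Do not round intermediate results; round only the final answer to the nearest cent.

€12,215.74

Failure-to-file: 4 × 3% × €61,950.00 = €7,434.00 (under the 25% cap)
Failure-to-pay penalty = 0.5% × €61,950.00 × 4 mo = €1,239.00
Interest (16.8%/yr ÷ 12 = 1.4%/month): €61,950.00 × ((1 + 0.014)^4 − 1) = €3,542.7355…
Penalties + interest = €8,673.0000 + €3,542.7355… = €12,215.74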